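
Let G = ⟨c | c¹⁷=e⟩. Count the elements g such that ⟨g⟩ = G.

G is cyclic of order 17. An element generates G iff its order is 17, and a cyclic group of order 17 has exactly φ(17) = 16 such elements.

Answer: 16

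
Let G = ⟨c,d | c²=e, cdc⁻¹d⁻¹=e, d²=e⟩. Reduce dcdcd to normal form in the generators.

Multiply left to right, reducing at each step:
  d · c = cd
  (cd) · d = c
  c · c = e
  e · d = d

Answer: d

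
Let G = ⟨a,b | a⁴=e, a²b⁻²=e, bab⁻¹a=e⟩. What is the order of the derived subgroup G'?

G' = [G, G] is generated by all commutators. The generator-pair commutators are: [a, b] = a².
The subgroup they normally generate is {e, a²}, of order 2.
Check: |G/G'| = 8/2 = 4 is the order of the abelianisation.

Answer: 2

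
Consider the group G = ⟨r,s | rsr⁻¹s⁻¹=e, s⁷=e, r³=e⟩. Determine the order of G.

Enumerate words in the generators, reducing via the relations: the distinct elements are
  {e, r, s, rs, r², s², s³, s⁴, s⁵, s⁶, rs², rs³, rs⁴, rs⁵, rs⁶, r²s, r²s², r²s³, r²s⁴, r²s⁵, r²s⁶}.
No further products give new elements, so |G| = 21.

Answer: 21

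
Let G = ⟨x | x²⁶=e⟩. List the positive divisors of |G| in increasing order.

|G| = 26 = 2 · 13. By Lagrange's theorem the order of any subgroup divides 26; the divisors of 26 are 1, 2, 13, 26.

Answer: 1, 2, 13, 26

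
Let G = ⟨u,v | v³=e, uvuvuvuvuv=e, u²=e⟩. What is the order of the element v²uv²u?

Compute successive powers until reaching e:
  (v²uv²u)¹ = v²uv²u, (v²uv²u)² = uv, (v²uv²u)³ = v²u, (v²uv²u)⁴ = uvuv, (v²uv²u)⁵ = e.
The smallest positive k with (v²uv²u)ᵏ = e is 5.

Answer: 5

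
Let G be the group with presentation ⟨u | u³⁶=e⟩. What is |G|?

G is generated by a single element, so G is cyclic. The relator gives u³⁶ = e and no smaller power is forced to be e, so the 36 powers {e, u, u², u³, u⁴, u⁵, u⁶, u⁷, u⁸, u⁹, u²², u²³, u²¹, u²⁰, u²⁴, u²⁵, u²⁶, u²⁷, u²⁸, u²⁹, u³², u³³, u³¹, u³⁰, u³⁴, u³⁵, u¹², u¹³, u¹¹, u¹⁰, u¹⁴, u¹⁵, u¹⁶, u¹⁷, u¹⁸, u¹⁹} are distinct. Hence |G| = 36.

Answer: 36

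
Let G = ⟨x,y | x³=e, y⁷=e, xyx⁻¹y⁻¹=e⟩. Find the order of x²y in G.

Compute successive powers until reaching e:
  (x²y)¹ = x²y, (x²y)² = xy², (x²y)³ = y³, (x²y)⁴ = x²y⁴, (x²y)⁵ = xy⁵, (x²y)⁶ = y⁶, (x²y)⁷ = x², (x²y)⁸ = xy, (x²y)⁹ = y², (x²y)¹⁰ = x²y³, (x²y)¹¹ = xy⁴, (x²y)¹² = y⁵, (x²y)¹³ = x²y⁶, (x²y)¹⁴ = x, (x²y)¹⁵ = y, (x²y)¹⁶ = x²y², (x²y)¹⁷ = xy³, (x²y)¹⁸ = y⁴, (x²y)¹⁹ = x²y⁵, (x²y)²⁰ = xy⁶, (x²y)²¹ = e.
The smallest positive k with (x²y)ᵏ = e is 21.

Answer: 21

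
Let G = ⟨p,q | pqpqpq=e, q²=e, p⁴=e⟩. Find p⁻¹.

The order of p is 4 (smallest k with pᵏ = e), so p⁻¹ = p³ = p³.
Check: p · (p³) → p · p³ = e, giving e as required.

Answer: p³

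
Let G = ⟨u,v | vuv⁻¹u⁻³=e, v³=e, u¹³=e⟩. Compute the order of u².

Compute successive powers until reaching e:
  (u²)¹ = u², (u²)² = u⁴, (u²)³ = u⁶, (u²)⁴ = u⁸, (u²)⁵ = u¹⁰, (u²)⁶ = u¹², (u²)⁷ = u, (u²)⁸ = u³, (u²)⁹ = u⁵, (u²)¹⁰ = u⁷, (u²)¹¹ = u⁹, (u²)¹² = u¹¹, (u²)¹³ = e.
The smallest positive k with (u²)ᵏ = e is 13.

Answer: 13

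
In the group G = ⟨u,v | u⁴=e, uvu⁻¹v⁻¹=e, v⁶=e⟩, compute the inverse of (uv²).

The order of (uv²) is 12 (smallest k with (uv²)ᵏ = e), so (uv²)⁻¹ = (uv²)¹¹ = u³v⁴.
Check: (uv²) · (u³v⁴) → (uv²) · u³ = v²;   (v²) · v⁴ = e, giving e as required.

Answer: u³v⁴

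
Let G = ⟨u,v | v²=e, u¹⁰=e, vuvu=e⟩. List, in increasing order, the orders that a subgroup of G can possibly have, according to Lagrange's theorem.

|G| = 20 = 2² · 5. By Lagrange's theorem the order of any subgroup divides 20; the divisors of 20 are 1, 2, 4, 5, 10, 20.

Answer: 1, 2, 4, 5, 10, 20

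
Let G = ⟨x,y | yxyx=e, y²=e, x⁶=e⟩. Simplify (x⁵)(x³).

Compute (x⁵) · (x³) by multiplying left to right and reducing via the relations at each step:
  (x⁵) · x³ = x²

Answer: x²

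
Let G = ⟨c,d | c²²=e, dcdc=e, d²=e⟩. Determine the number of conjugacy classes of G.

The conjugacy classes (representative and size) are:
  [e] (size 1), [c] (size 2), [c²] (size 2), [c¹⁹] (size 2), [c⁴] (size 2), [c⁵] (size 2), [c⁶] (size 2), [c⁷] (size 2), [c⁸] (size 2), [c¹³] (size 2), [c¹⁰] (size 2), [c¹¹] (size 1), [c⁶d] (size 11), [cd] (size 11).
Class equation: 1 + 2 + 2 + 2 + 2 + 2 + 2 + 2 + 2 + 2 + 2 + 1 + 11 + 11 = 44 = |G|. So G has 14 conjugacy classes.

Answer: 14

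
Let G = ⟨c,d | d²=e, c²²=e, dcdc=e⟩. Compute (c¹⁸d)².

Compute successive powers of (c¹⁸d), reducing at each step:
  (c¹⁸d)²: (c¹⁸d) · c¹⁸ = d;   d · d = e

Answer: e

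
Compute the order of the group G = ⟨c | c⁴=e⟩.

G is generated by a single element, so G is cyclic. The relator gives c⁴ = e and no smaller power is forced to be e, so the 4 powers {c, e, c², c³} are distinct. Hence |G| = 4.

Answer: 4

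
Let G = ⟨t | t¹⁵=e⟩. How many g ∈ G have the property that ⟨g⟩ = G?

G is cyclic of order 15. An element generates G iff its order is 15, and a cyclic group of order 15 has exactly φ(15) = 8 such elements.

Answer: 8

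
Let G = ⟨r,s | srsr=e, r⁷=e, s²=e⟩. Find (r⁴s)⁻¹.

The order of (r⁴s) is 2 (smallest k with (r⁴s)ᵏ = e), so (r⁴s)⁻¹ = (r⁴s)¹ = r⁴s.
Check: (r⁴s) · (r⁴s) → (r⁴s) · r⁴ = s;   s · s = e, giving e as required.

Answer: r⁴s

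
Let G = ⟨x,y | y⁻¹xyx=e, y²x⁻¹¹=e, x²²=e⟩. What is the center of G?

An element z ∈ Z(G) iff z commutes with every generator.
For example x¹¹ is central: (x¹¹)·x = x¹² = x·(x¹¹); (x¹¹)·y = y⁻¹ = y·(x¹¹).
Whereas x ∉ Z(G) since x·y = xy ≠ x¹⁰y⁻¹ = y·x.
Checking each of the 44 elements this way gives Z(G) = {e, x¹¹}, of order 2.

Answer: {e, x¹¹}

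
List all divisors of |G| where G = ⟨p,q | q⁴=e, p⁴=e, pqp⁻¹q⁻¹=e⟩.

|G| = 16 = 2⁴. By Lagrange's theorem the order of any subgroup divides 16; the divisors of 16 are 1, 2, 4, 8, 16.

Answer: 1, 2, 4, 8, 16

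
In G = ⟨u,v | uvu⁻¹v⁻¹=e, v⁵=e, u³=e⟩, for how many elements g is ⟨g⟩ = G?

G is cyclic of order 15. An element generates G iff its order is 15, and a cyclic group of order 15 has exactly φ(15) = 8 such elements.

Answer: 8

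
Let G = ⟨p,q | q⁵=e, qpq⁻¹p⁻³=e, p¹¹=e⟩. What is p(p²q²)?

Compute p · (p²q²) by multiplying left to right and reducing via the relations at each step:
  p · p² = p³
  (p³) · q² = p³q²

Answer: p³q²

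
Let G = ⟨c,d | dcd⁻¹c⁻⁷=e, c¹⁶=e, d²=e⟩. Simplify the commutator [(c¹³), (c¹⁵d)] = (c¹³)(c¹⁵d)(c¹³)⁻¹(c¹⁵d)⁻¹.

[(c¹³), (c¹⁵d)] = (c¹³)·(c¹⁵d)·(c¹³)⁻¹·(c¹⁵d)⁻¹.
  (c¹³) · (c¹⁵d) = c¹²d
  (c¹²d) · (c³) = cd
  (cd) · (c⁷d) = c²

Answer: c²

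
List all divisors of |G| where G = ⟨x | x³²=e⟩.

|G| = 32 = 2⁵. By Lagrange's theorem the order of any subgroup divides 32; the divisors of 32 are 1, 2, 4, 8, 16, 32.

Answer: 1, 2, 4, 8, 16, 32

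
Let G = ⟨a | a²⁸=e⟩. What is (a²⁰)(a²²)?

Compute (a²⁰) · (a²²) by multiplying left to right and reducing via the relations at each step:
  (a²⁰) · a²² = a¹⁴

Answer: a¹⁴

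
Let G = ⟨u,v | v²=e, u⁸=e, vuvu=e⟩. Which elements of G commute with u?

⟨u⟩ ⊆ C_G(u) since powers of u commute with u; so |C_G(u)| ≥ |⟨u⟩| = 8.
By orbit–stabilizer, |C_G(u)| = |G| / |conj. class of u| = 16 / 2 = 8.
The 8 elements commuting with u are {e, u, u², u³, u⁴, u⁵, u⁶, u⁷}.

Answer: {e, u, u², u³, u⁴, u⁵, u⁶, u⁷}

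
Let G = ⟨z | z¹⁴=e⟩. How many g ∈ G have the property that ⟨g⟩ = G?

G is cyclic of order 14. An element generates G iff its order is 14, and a cyclic group of order 14 has exactly φ(14) = 6 such elements.

Answer: 6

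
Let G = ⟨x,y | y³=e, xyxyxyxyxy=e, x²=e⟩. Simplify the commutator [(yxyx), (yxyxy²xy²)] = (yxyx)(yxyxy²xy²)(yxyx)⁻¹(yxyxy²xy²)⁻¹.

[(yxyx), (yxyxy²xy²)] = (yxyx)·(yxyxy²xy²)·(yxyx)⁻¹·(yxyxy²xy²)⁻¹.
  (yxyx) · (yxyxy²xy²) = xyxy²
  (xyxy²) · (xy²xy²) = xy²xyx
  (xy²xyx) · (yxyxy²xy²) = y²xy²xy

Answer: y²xy²xy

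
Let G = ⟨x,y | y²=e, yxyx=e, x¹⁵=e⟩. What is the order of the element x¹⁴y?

Compute successive powers until reaching e:
  (x¹⁴y)¹ = x¹⁴y, (x¹⁴y)² = e.
The smallest positive k with (x¹⁴y)ᵏ = e is 2.

Answer: 2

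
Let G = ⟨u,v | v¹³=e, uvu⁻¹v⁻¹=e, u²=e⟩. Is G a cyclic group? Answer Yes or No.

|G| = 26. The element uv has order 26 (its powers give 26 distinct elements), so ⟨uv⟩ = G and G is cyclic.

Answer: Yes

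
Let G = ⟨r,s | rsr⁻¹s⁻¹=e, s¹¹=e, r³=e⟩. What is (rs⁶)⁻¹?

The order of (rs⁶) is 33 (smallest k with (rs⁶)ᵏ = e), so (rs⁶)⁻¹ = (rs⁶)³² = r²s⁵.
Check: (rs⁶) · (r²s⁵) → (rs⁶) · r² = s⁶;   (s⁶) · s⁵ = e, giving e as required.

Answer: r²s⁵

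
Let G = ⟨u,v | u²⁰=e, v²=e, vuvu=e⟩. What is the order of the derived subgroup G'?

G' = [G, G] is generated by all commutators. The generator-pair commutators are: [u, v] = u².
The subgroup they normally generate is {e, u², u⁴, u⁶, u⁸, u¹⁰, u¹², u¹⁴, u¹⁶, u¹⁸}, of order 10.
Check: |G/G'| = 40/10 = 4 is the order of the abelianisation.

Answer: 10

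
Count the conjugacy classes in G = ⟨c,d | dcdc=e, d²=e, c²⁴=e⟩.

The conjugacy classes (representative and size) are:
  [e] (size 1), [c²³] (size 2), [c²] (size 2), [c³] (size 2), [c²⁰] (size 2), [c¹⁹] (size 2), [c⁶] (size 2), [c⁷] (size 2), [c⁸] (size 2), [c⁹] (size 2), [c¹⁴] (size 2), [c¹¹] (size 2), [c¹²] (size 1), [c⁴d] (size 12), [c⁵d] (size 12).
Class equation: 1 + 2 + 2 + 2 + 2 + 2 + 2 + 2 + 2 + 2 + 2 + 2 + 1 + 12 + 12 = 48 = |G|. So G has 15 conjugacy classes.

Answer: 15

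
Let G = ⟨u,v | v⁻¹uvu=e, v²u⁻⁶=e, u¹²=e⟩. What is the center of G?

An element z ∈ Z(G) iff z commutes with every generator.
For example u⁶ is central: (u⁶)·u = u⁷ = u·(u⁶); (u⁶)·v = v⁻¹ = v·(u⁶).
Whereas u ∉ Z(G) since u·v = uv ≠ u⁵v⁻¹ = v·u.
Checking each of the 24 elements this way gives Z(G) = {e, u⁶}, of order 2.

Answer: {e, u⁶}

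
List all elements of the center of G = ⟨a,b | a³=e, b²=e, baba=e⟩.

An element z ∈ Z(G) iff z commutes with every generator.
For example e is central: e·a = a = a·e; e·b = b = b·e.
Whereas a ∉ Z(G) since a·b = ab ≠ a²b = b·a.
Checking each of the 6 elements this way gives Z(G) = {e}, of order 1.

Answer: {e}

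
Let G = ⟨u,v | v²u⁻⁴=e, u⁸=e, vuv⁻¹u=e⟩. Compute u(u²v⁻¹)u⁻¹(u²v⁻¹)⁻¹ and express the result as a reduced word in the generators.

[u, (u²v⁻¹)] = u·(u²v⁻¹)·u⁻¹·(u²v⁻¹)⁻¹.
  u · (u²v⁻¹) = u³v⁻¹
  (u³v⁻¹) · (u⁷) = v
  v · (u²v) = u²

Answer: u²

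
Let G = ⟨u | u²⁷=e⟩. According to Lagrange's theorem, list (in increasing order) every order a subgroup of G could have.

|G| = 27 = 3³. By Lagrange's theorem the order of any subgroup divides 27; the divisors of 27 are 1, 3, 9, 27.

Answer: 1, 3, 9, 27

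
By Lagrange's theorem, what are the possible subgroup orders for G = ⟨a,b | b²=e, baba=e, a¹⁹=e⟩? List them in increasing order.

|G| = 38 = 2 · 19. By Lagrange's theorem the order of any subgroup divides 38; the divisors of 38 are 1, 2, 19, 38.

Answer: 1, 2, 19, 38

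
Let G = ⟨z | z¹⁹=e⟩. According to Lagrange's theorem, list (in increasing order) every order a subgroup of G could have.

|G| = 19 = 19. By Lagrange's theorem the order of any subgroup divides 19; the divisors of 19 are 1, 19.

Answer: 1, 19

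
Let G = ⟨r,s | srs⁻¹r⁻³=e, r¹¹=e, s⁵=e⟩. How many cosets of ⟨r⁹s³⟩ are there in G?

First find ord(r⁹s³) by computing successive powers:
  (r⁹s³)¹ = r⁹s³, (r⁹s³)² = r¹⁰s, (r⁹s³)³ = r⁴s⁴, (r⁹s³)⁴ = r⁷s², (r⁹s³)⁵ = e.
So |⟨r⁹s³⟩| = ord(r⁹s³) = 5. With |G| = 55, by Lagrange [G : ⟨r⁹s³⟩] = 55/5 = 11.

Answer: 11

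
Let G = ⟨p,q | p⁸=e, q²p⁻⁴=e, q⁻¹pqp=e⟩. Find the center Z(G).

An element z ∈ Z(G) iff z commutes with every generator.
For example p⁴ is central: (p⁴)·p = p⁵ = p·(p⁴); (p⁴)·q = q⁻¹ = q·(p⁴).
Whereas p ∉ Z(G) since p·q = pq ≠ p³q⁻¹ = q·p.
Checking each of the 16 elements this way gives Z(G) = {e, p⁴}, of order 2.

Answer: {e, p⁴}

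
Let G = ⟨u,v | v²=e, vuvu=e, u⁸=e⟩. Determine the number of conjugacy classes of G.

The conjugacy classes (representative and size) are:
  [e] (size 1), [u] (size 2), [u⁶] (size 2), [u³] (size 2), [u⁴] (size 1), [v] (size 4), [u⁵v] (size 4).
Class equation: 1 + 2 + 2 + 2 + 1 + 4 + 4 = 16 = |G|. So G has 7 conjugacy classes.

Answer: 7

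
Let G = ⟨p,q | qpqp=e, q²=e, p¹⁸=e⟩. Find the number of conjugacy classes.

The conjugacy classes (representative and size) are:
  [e] (size 1), [p] (size 2), [p²] (size 2), [p³] (size 2), [p¹⁴] (size 2), [p⁵] (size 2), [p¹²] (size 2), [p⁷] (size 2), [p¹⁰] (size 2), [p⁹] (size 1), [p¹⁰q] (size 9), [pq] (size 9).
Class equation: 1 + 2 + 2 + 2 + 2 + 2 + 2 + 2 + 2 + 1 + 9 + 9 = 36 = |G|. So G has 12 conjugacy classes.

Answer: 12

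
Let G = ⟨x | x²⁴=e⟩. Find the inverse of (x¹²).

The order of (x¹²) is 2 (smallest k with (x¹²)ᵏ = e), so (x¹²)⁻¹ = (x¹²)¹ = x¹².
Check: (x¹²) · (x¹²) → (x¹²) · x¹² = e, giving e as required.

Answer: x¹²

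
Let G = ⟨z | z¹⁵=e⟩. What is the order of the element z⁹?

Compute successive powers until reaching e:
  (z⁹)¹ = z⁹, (z⁹)² = z³, (z⁹)³ = z¹², (z⁹)⁴ = z⁶, (z⁹)⁵ = e.
The smallest positive k with (z⁹)ᵏ = e is 5.

Answer: 5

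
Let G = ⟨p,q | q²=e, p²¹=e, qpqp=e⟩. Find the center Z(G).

An element z ∈ Z(G) iff z commutes with every generator.
For example e is central: e·p = p = p·e; e·q = q = q·e.
Whereas p ∉ Z(G) since p·q = pq ≠ p²⁰q = q·p.
Checking each of the 42 elements this way gives Z(G) = {e}, of order 1.

Answer: {e}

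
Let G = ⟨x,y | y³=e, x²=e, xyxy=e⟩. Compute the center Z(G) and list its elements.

An element z ∈ Z(G) iff z commutes with every generator.
For example e is central: e·x = x = x·e; e·y = y = y·e.
Whereas x ∉ Z(G) since x·y = xy ≠ xy² = y·x.
Checking each of the 6 elements this way gives Z(G) = {e}, of order 1.

Answer: {e}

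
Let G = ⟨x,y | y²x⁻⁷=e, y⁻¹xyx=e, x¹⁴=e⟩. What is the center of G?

An element z ∈ Z(G) iff z commutes with every generator.
For example x⁷ is central: (x⁷)·x = x⁸ = x·(x⁷); (x⁷)·y = y⁻¹ = y·(x⁷).
Whereas x ∉ Z(G) since x·y = xy ≠ x⁶y⁻¹ = y·x.
Checking each of the 28 elements this way gives Z(G) = {e, x⁷}, of order 2.

Answer: {e, x⁷}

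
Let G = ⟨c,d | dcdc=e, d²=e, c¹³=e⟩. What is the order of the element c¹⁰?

Compute successive powers until reaching e:
  (c¹⁰)¹ = c¹⁰, (c¹⁰)² = c⁷, (c¹⁰)³ = c⁴, (c¹⁰)⁴ = c, (c¹⁰)⁵ = c¹¹, (c¹⁰)⁶ = c⁸, (c¹⁰)⁷ = c⁵, (c¹⁰)⁸ = c², (c¹⁰)⁹ = c¹², (c¹⁰)¹⁰ = c⁹, (c¹⁰)¹¹ = c⁶, (c¹⁰)¹² = c³, (c¹⁰)¹³ = e.
The smallest positive k with (c¹⁰)ᵏ = e is 13.

Answer: 13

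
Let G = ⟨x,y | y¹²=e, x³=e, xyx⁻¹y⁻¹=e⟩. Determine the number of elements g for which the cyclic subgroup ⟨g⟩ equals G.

⟨g⟩ = G would require ord(g) = |G| = 36, but the maximum element order in G is 12 < 36. So G is not cyclic and no single element generates it: the count is 0.

Answer: 0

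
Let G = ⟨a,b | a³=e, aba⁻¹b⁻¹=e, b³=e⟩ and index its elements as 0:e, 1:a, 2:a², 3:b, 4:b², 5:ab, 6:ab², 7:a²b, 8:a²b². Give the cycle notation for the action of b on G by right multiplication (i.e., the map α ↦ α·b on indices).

(0 3 4)(1 5 6)(2 7 8)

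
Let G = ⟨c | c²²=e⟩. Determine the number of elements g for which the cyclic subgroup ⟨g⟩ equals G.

G is cyclic of order 22. An element generates G iff its order is 22, and a cyclic group of order 22 has exactly φ(22) = 10 such elements.

Answer: 10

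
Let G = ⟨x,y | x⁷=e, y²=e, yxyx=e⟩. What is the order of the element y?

Compute successive powers until reaching e:
  y¹ = y, y² = e.
The smallest positive k with yᵏ = e is 2.

Answer: 2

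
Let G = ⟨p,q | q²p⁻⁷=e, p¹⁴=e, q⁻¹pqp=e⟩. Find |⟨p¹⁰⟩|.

|⟨p¹⁰⟩| equals the order of p¹⁰. Compute successive powers until reaching e:
  (p¹⁰)¹ = p¹⁰, (p¹⁰)² = p⁶, (p¹⁰)³ = p², (p¹⁰)⁴ = p¹², (p¹⁰)⁵ = p⁸, (p¹⁰)⁶ = p⁴, (p¹⁰)⁷ = e.
The smallest positive k with (p¹⁰)ᵏ = e is 7, so |⟨p¹⁰⟩| = 7.

Answer: 7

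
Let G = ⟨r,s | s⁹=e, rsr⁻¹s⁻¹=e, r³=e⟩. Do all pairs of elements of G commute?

Each pair of generators commutes: r·s = rs = s·r. Since the generators pairwise commute, every element of G commutes with every other, so G is abelian.

Answer: Yes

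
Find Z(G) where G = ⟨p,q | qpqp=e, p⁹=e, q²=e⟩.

An element z ∈ Z(G) iff z commutes with every generator.
For example e is central: e·p = p = p·e; e·q = q = q·e.
Whereas p ∉ Z(G) since p·q = pq ≠ p⁸q = q·p.
Checking each of the 18 elements this way gives Z(G) = {e}, of order 1.

Answer: {e}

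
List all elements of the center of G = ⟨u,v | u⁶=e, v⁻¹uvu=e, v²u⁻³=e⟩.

An element z ∈ Z(G) iff z commutes with every generator.
For example u³ is central: (u³)·u = u⁴ = u·(u³); (u³)·v = v⁻¹ = v·(u³).
Whereas u ∉ Z(G) since u·v = uv ≠ u²v⁻¹ = v·u.
Checking each of the 12 elements this way gives Z(G) = {e, u³}, of order 2.

Answer: {e, u³}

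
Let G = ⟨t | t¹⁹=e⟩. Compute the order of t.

Compute successive powers until reaching e:
  t¹ = t, t² = t², t³ = t³, t⁴ = t⁴, t⁵ = t⁵, t⁶ = t⁶, t⁷ = t⁷, t⁸ = t⁸, t⁹ = t⁹, t¹⁰ = t¹⁰, t¹¹ = t¹¹, t¹² = t¹², t¹³ = t¹³, t¹⁴ = t¹⁴, t¹⁵ = t¹⁵, t¹⁶ = t¹⁶, t¹⁷ = t¹⁷, t¹⁸ = t¹⁸, t¹⁹ = e.
The smallest positive k with tᵏ = e is 19.

Answer: 19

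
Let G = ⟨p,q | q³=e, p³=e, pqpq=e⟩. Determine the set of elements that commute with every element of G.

An element z ∈ Z(G) iff z commutes with every generator.
For example e is central: e·p = p = p·e; e·q = q = q·e.
Whereas p ∉ Z(G) since p·q = pq ≠ p²q² = q·p.
Checking each of the 12 elements this way gives Z(G) = {e}, of order 1.

Answer: {e}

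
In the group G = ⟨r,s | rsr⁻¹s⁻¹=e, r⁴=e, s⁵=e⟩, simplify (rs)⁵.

Compute successive powers of (rs), reducing at each step:
  (rs)²: (rs) · r = r²s;   (r²s) · s = r²s²
  (rs)³: (r²s²) · r = r³s²;   (r³s²) · s = r³s³
  (rs)⁴: (r³s³) · r = s³;   (s³) · s = s⁴
  (rs)⁵: (s⁴) · r = rs⁴;   (rs⁴) · s = r

Answer: r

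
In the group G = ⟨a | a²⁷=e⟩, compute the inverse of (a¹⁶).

The order of (a¹⁶) is 27 (smallest k with (a¹⁶)ᵏ = e), so (a¹⁶)⁻¹ = (a¹⁶)²⁶ = a¹¹.
Check: (a¹⁶) · (a¹¹) → (a¹⁶) · a¹¹ = e, giving e as required.

Answer: a¹¹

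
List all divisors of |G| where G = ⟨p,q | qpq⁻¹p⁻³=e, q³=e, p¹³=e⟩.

|G| = 39 = 3 · 13. By Lagrange's theorem the order of any subgroup divides 39; the divisors of 39 are 1, 3, 13, 39.

Answer: 1, 3, 13, 39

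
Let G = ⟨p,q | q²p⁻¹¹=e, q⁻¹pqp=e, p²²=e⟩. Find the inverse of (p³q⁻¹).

The order of (p³q⁻¹) is 4 (smallest k with (p³q⁻¹)ᵏ = e), so (p³q⁻¹)⁻¹ = (p³q⁻¹)³ = p³q.
Check: (p³q⁻¹) · (p³q) → (p³q⁻¹) · p³ = q⁻¹;   (q⁻¹) · q = e, giving e as required.

Answer: p³q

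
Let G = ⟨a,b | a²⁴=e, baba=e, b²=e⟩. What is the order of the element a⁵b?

Compute successive powers until reaching e:
  (a⁵b)¹ = a⁵b, (a⁵b)² = e.
The smallest positive k with (a⁵b)ᵏ = e is 2.

Answer: 2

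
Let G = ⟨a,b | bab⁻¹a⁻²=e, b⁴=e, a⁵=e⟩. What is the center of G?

An element z ∈ Z(G) iff z commutes with every generator.
For example e is central: e·a = a = a·e; e·b = b = b·e.
Whereas a ∉ Z(G) since a·b = ab ≠ a²b = b·a.
Checking each of the 20 elements this way gives Z(G) = {e}, of order 1.

Answer: {e}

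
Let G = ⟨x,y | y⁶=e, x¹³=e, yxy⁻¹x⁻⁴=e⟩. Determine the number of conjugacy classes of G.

The conjugacy classes (representative and size) are:
  [e] (size 1), [x⁴] (size 6), [x¹¹] (size 6), [x⁷y] (size 13), [x⁸y²] (size 13), [x¹²y³] (size 13), [x⁵y⁴] (size 13), [x¹¹y⁵] (size 13).
Class equation: 1 + 6 + 6 + 13 + 13 + 13 + 13 + 13 = 78 = |G|. So G has 8 conjugacy classes.

Answer: 8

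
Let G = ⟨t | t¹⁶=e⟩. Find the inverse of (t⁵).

The order of (t⁵) is 16 (smallest k with (t⁵)ᵏ = e), so (t⁵)⁻¹ = (t⁵)¹⁵ = t¹¹.
Check: (t⁵) · (t¹¹) → (t⁵) · t¹¹ = e, giving e as required.

Answer: t¹¹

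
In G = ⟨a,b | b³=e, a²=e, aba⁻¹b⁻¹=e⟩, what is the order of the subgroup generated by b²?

|⟨b²⟩| equals the order of b². Compute successive powers until reaching e:
  (b²)¹ = b², (b²)² = b, (b²)³ = e.
The smallest positive k with (b²)ᵏ = e is 3, so |⟨b²⟩| = 3.

Answer: 3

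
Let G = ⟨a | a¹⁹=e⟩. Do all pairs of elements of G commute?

G has a single generator, so G is cyclic and hence abelian.

Answer: Yes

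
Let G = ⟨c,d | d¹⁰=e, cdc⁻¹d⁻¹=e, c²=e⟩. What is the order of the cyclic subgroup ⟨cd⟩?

|⟨cd⟩| equals the order of cd. Compute successive powers until reaching e:
  (cd)¹ = cd, (cd)² = d², (cd)³ = cd³, (cd)⁴ = d⁴, (cd)⁵ = cd⁵, (cd)⁶ = d⁶, (cd)⁷ = cd⁷, (cd)⁸ = d⁸, (cd)⁹ = cd⁹, (cd)¹⁰ = e.
The smallest positive k with (cd)ᵏ = e is 10, so |⟨cd⟩| = 10.

Answer: 10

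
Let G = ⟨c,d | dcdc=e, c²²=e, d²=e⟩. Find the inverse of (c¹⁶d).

The order of (c¹⁶d) is 2 (smallest k with (c¹⁶d)ᵏ = e), so (c¹⁶d)⁻¹ = (c¹⁶d)¹ = c¹⁶d.
Check: (c¹⁶d) · (c¹⁶d) → (c¹⁶d) · c¹⁶ = d;   d · d = e, giving e as required.

Answer: c¹⁶d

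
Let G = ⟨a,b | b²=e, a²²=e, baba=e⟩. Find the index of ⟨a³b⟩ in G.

First find ord(a³b) by computing successive powers:
  (a³b)¹ = a³b, (a³b)² = e.
So |⟨a³b⟩| = ord(a³b) = 2. With |G| = 44, by Lagrange [G : ⟨a³b⟩] = 44/2 = 22.

Answer: 22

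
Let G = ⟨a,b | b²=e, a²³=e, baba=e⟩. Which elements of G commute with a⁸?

⟨a⁸⟩ ⊆ C_G(a⁸) since powers of a⁸ commute with a⁸; so |C_G(a⁸)| ≥ |⟨a⁸⟩| = 23.
By orbit–stabilizer, |C_G(a⁸)| = |G| / |conj. class of a⁸| = 46 / 2 = 23.
The 23 elements commuting with a⁸ are {e, a, a², a³, a⁴, a⁵, a⁶, a⁷, a⁸, a⁹, a¹⁰, a¹¹, a¹², a¹³, a¹⁴, a¹⁵, a¹⁶, a¹⁷, a¹⁸, a¹⁹, a²⁰, a²¹, a²²}.

Answer: {e, a, a², a³, a⁴, a⁵, a⁶, a⁷, a⁸, a⁹, a¹⁰, a¹¹, a¹², a¹³, a¹⁴, a¹⁵, a¹⁶, a¹⁷, a¹⁸, a¹⁹, a²⁰, a²¹, a²²}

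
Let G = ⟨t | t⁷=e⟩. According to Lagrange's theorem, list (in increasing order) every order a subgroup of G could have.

|G| = 7 = 7. By Lagrange's theorem the order of any subgroup divides 7; the divisors of 7 are 1, 7.

Answer: 1, 7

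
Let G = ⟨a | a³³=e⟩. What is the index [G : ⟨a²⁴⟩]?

First find ord(a²⁴) by computing successive powers:
  (a²⁴)¹ = a²⁴, (a²⁴)² = a¹⁵, (a²⁴)³ = a⁶, (a²⁴)⁴ = a³⁰, (a²⁴)⁵ = a²¹, (a²⁴)⁶ = a¹², (a²⁴)⁷ = a³, (a²⁴)⁸ = a²⁷, (a²⁴)⁹ = a¹⁸, (a²⁴)¹⁰ = a⁹, (a²⁴)¹¹ = e.
So |⟨a²⁴⟩| = ord(a²⁴) = 11. With |G| = 33, by Lagrange [G : ⟨a²⁴⟩] = 33/11 = 3.

Answer: 3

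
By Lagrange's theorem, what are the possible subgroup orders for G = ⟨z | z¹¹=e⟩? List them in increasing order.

|G| = 11 = 11. By Lagrange's theorem the order of any subgroup divides 11; the divisors of 11 are 1, 11.

Answer: 1, 11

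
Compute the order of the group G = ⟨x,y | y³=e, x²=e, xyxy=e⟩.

Enumerate words in the generators, reducing via the relations: the distinct elements are
  {e, x, y, xy, y², xy²}.
No further products give new elements, so |G| = 6.

Answer: 6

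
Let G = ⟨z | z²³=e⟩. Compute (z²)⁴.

Compute successive powers of (z²), reducing at each step:
  (z²)²: (z²) · z² = z⁴
  (z²)³: (z⁴) · z² = z⁶
  (z²)⁴: (z⁶) · z² = z⁸

Answer: z⁸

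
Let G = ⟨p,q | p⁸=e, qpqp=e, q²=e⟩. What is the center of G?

An element z ∈ Z(G) iff z commutes with every generator.
For example p⁴ is central: (p⁴)·p = p⁵ = p·(p⁴); (p⁴)·q = p⁴q = q·(p⁴).
Whereas p ∉ Z(G) since p·q = pq ≠ p⁷q = q·p.
Checking each of the 16 elements this way gives Z(G) = {e, p⁴}, of order 2.

Answer: {e, p⁴}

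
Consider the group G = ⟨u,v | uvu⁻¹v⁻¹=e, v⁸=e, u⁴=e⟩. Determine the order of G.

Enumerate words in the generators, reducing via the relations: the distinct elements are
  {e, u, v, uv, u², u³, v², v³, v⁴, v⁵, v⁶, v⁷, uv², uv³, uv⁴, uv⁵, uv⁶, uv⁷, u²v, u³v, u²v², u²v³, u²v⁴, u²v⁵, u²v⁶, u²v⁷, u³v², u³v³, u³v⁴, u³v⁵, u³v⁶, u³v⁷}.
No further products give new elements, so |G| = 32.

Answer: 32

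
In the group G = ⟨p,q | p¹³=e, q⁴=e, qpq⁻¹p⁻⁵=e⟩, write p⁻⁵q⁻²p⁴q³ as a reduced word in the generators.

Multiply left to right, reducing at each step:
  (p⁸) · q⁻² = p⁸q²
  (p⁸q²) · p⁴ = p⁴q²
  (p⁴q²) · q³ = p⁴q

Answer: p⁴q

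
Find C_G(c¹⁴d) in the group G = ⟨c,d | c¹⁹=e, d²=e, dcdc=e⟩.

⟨c¹⁴d⟩ ⊆ C_G(c¹⁴d) since powers of c¹⁴d commute with c¹⁴d; so |C_G(c¹⁴d)| ≥ |⟨c¹⁴d⟩| = 2.
By orbit–stabilizer, |C_G(c¹⁴d)| = |G| / |conj. class of c¹⁴d| = 38 / 19 = 2.
The 2 elements commuting with c¹⁴d are {e, c¹⁴d}.

Answer: {e, c¹⁴d}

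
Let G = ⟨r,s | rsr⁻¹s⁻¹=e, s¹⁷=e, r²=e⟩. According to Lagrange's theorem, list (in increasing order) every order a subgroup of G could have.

|G| = 34 = 2 · 17. By Lagrange's theorem the order of any subgroup divides 34; the divisors of 34 are 1, 2, 17, 34.

Answer: 1, 2, 17, 34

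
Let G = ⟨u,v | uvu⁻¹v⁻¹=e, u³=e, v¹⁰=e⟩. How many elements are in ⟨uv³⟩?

|⟨uv³⟩| equals the order of uv³. Compute successive powers until reaching e:
  (uv³)¹ = uv³, (uv³)² = u²v⁶, (uv³)³ = v⁹, (uv³)⁴ = uv², (uv³)⁵ = u²v⁵, (uv³)⁶ = v⁸, (uv³)⁷ = uv, (uv³)⁸ = u²v⁴, (uv³)⁹ = v⁷, (uv³)¹⁰ = u, (uv³)¹¹ = u²v³, (uv³)¹² = v⁶, (uv³)¹³ = uv⁹, (uv³)¹⁴ = u²v², (uv³)¹⁵ = v⁵, (uv³)¹⁶ = uv⁸, (uv³)¹⁷ = u²v, (uv³)¹⁸ = v⁴, (uv³)¹⁹ = uv⁷, (uv³)²⁰ = u², (uv³)²¹ = v³, (uv³)²² = uv⁶, (uv³)²³ = u²v⁹, (uv³)²⁴ = v², (uv³)²⁵ = uv⁵, (uv³)²⁶ = u²v⁸, (uv³)²⁷ = v, (uv³)²⁸ = uv⁴, (uv³)²⁹ = u²v⁷, (uv³)³⁰ = e.
The smallest positive k with (uv³)ᵏ = e is 30, so |⟨uv³⟩| = 30.

Answer: 30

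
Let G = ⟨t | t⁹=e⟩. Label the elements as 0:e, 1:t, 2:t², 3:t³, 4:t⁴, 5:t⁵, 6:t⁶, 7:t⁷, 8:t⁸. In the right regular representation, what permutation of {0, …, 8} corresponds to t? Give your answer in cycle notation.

(0 1 2 3 4 5 6 7 8)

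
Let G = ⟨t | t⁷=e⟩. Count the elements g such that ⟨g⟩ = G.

G is cyclic of order 7. An element generates G iff its order is 7, and a cyclic group of order 7 has exactly φ(7) = 6 such elements.

Answer: 6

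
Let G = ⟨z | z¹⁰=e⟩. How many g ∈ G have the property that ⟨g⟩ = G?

G is cyclic of order 10. An element generates G iff its order is 10, and a cyclic group of order 10 has exactly φ(10) = 4 such elements.

Answer: 4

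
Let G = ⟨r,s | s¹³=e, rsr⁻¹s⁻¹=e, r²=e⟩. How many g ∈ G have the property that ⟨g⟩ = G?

G is cyclic of order 26. An element generates G iff its order is 26, and a cyclic group of order 26 has exactly φ(26) = 12 such elements.

Answer: 12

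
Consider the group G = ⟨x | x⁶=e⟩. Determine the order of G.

G is generated by a single element, so G is cyclic. The relator gives x⁶ = e and no smaller power is forced to be e, so the 6 powers {e, x, x², x³, x⁴, x⁵} are distinct. Hence |G| = 6.

Answer: 6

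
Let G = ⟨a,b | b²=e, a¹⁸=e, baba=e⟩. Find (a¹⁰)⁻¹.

The order of (a¹⁰) is 9 (smallest k with (a¹⁰)ᵏ = e), so (a¹⁰)⁻¹ = (a¹⁰)⁸ = a⁸.
Check: (a¹⁰) · (a⁸) → (a¹⁰) · a⁸ = e, giving e as required.

Answer: a⁸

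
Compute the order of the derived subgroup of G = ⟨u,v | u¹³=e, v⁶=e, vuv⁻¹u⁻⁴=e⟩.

G' = [G, G] is generated by all commutators. The generator-pair commutators are: [u, v] = u¹⁰.
The subgroup they normally generate is {e, u, u², u³, u⁴, u⁵, u⁶, u⁷, u⁸, u⁹, u¹⁰, u¹¹, u¹²}, of order 13.
Check: |G/G'| = 78/13 = 6 is the order of the abelianisation.

Answer: 13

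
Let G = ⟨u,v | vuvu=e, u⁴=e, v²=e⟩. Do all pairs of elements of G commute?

u·v = uv but v·u = u³v, so u·v ≠ v·u and G is not abelian.

Answer: No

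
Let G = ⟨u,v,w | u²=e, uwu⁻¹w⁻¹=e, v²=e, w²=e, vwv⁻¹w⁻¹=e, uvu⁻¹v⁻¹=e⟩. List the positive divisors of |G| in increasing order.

|G| = 8 = 2³. By Lagrange's theorem the order of any subgroup divides 8; the divisors of 8 are 1, 2, 4, 8.

Answer: 1, 2, 4, 8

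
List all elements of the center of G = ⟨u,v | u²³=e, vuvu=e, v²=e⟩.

An element z ∈ Z(G) iff z commutes with every generator.
For example e is central: e·u = u = u·e; e·v = v = v·e.
Whereas u ∉ Z(G) since u·v = uv ≠ u²²v = v·u.
Checking each of the 46 elements this way gives Z(G) = {e}, of order 1.

Answer: {e}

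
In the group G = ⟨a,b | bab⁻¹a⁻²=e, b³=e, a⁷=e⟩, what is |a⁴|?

Compute successive powers until reaching e:
  (a⁴)¹ = a⁴, (a⁴)² = a, (a⁴)³ = a⁵, (a⁴)⁴ = a², (a⁴)⁵ = a⁶, (a⁴)⁶ = a³, (a⁴)⁷ = e.
The smallest positive k with (a⁴)ᵏ = e is 7.

Answer: 7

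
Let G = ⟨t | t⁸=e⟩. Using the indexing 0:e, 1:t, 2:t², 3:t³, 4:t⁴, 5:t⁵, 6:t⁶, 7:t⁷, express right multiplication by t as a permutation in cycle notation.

(0 1 2 3 4 5 6 7)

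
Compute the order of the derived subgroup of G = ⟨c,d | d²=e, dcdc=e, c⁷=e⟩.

G' = [G, G] is generated by all commutators. The generator-pair commutators are: [c, d] = c².
The subgroup they normally generate is {e, c, c², c³, c⁴, c⁵, c⁶}, of order 7.
Check: |G/G'| = 14/7 = 2 is the order of the abelianisation.

Answer: 7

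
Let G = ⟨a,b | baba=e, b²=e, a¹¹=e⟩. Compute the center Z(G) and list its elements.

An element z ∈ Z(G) iff z commutes with every generator.
For example e is central: e·a = a = a·e; e·b = b = b·e.
Whereas a ∉ Z(G) since a·b = ab ≠ a¹⁰b = b·a.
Checking each of the 22 elements this way gives Z(G) = {e}, of order 1.

Answer: {e}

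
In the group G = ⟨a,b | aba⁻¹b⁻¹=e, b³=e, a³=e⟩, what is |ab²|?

Compute successive powers until reaching e:
  (ab²)¹ = ab², (ab²)² = a²b, (ab²)³ = e.
The smallest positive k with (ab²)ᵏ = e is 3.

Answer: 3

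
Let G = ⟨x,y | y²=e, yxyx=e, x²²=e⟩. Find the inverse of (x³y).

The order of (x³y) is 2 (smallest k with (x³y)ᵏ = e), so (x³y)⁻¹ = (x³y)¹ = x³y.
Check: (x³y) · (x³y) → (x³y) · x³ = y;   y · y = e, giving e as required.

Answer: x³y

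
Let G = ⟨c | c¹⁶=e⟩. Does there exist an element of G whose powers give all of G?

|G| = 16. The element c has order 16 (its powers give 16 distinct elements), so ⟨c⟩ = G and G is cyclic.

Answer: Yes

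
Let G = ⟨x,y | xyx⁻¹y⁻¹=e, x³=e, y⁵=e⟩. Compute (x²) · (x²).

Compute (x²) · (x²) by multiplying left to right and reducing via the relations at each step:
  (x²) · x² = x

Answer: x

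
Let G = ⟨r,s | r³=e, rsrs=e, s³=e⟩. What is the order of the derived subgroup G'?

G' = [G, G] is generated by all commutators. The generator-pair commutators are: [r, s] = rs²r.
The subgroup they normally generate is {e, rs, r²s², rs²r}, of order 4.
Check: |G/G'| = 12/4 = 3 is the order of the abelianisation.

Answer: 4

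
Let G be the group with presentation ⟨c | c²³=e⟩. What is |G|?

G is generated by a single element, so G is cyclic. The relator gives c²³ = e and no smaller power is forced to be e, so the 23 powers {c, e, c², c³, c⁴, c⁵, c⁶, c⁷, c⁸, c⁹, c²², c²¹, c²⁰, c¹², c¹³, c¹¹, c¹⁰, c¹⁴, c¹⁵, c¹⁶, c¹⁷, c¹⁸, c¹⁹} are distinct. Hence |G| = 23.

Answer: 23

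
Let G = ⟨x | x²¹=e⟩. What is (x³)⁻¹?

The order of (x³) is 7 (smallest k with (x³)ᵏ = e), so (x³)⁻¹ = (x³)⁶ = x¹⁸.
Check: (x³) · (x¹⁸) → (x³) · x¹⁸ = e, giving e as required.

Answer: x¹⁸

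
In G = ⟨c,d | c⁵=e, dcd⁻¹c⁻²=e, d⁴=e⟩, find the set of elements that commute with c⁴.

⟨c⁴⟩ ⊆ C_G(c⁴) since powers of c⁴ commute with c⁴; so |C_G(c⁴)| ≥ |⟨c⁴⟩| = 5.
By orbit–stabilizer, |C_G(c⁴)| = |G| / |conj. class of c⁴| = 20 / 4 = 5.
The 5 elements commuting with c⁴ are {e, c, c², c³, c⁴}.

Answer: {e, c, c², c³, c⁴}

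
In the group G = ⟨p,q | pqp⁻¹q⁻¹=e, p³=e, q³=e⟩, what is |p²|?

Compute successive powers until reaching e:
  (p²)¹ = p², (p²)² = p, (p²)³ = e.
The smallest positive k with (p²)ᵏ = e is 3.

Answer: 3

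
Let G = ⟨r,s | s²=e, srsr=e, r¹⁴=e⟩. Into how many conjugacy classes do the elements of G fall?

The conjugacy classes (representative and size) are:
  [e] (size 1), [r¹³] (size 2), [r²] (size 2), [r³] (size 2), [r¹⁰] (size 2), [r⁵] (size 2), [r⁸] (size 2), [r⁷] (size 1), [r⁶s] (size 7), [r⁹s] (size 7).
Class equation: 1 + 2 + 2 + 2 + 2 + 2 + 2 + 1 + 7 + 7 = 28 = |G|. So G has 10 conjugacy classes.

Answer: 10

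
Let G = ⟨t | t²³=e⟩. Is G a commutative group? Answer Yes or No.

G has a single generator, so G is cyclic and hence abelian.

Answer: Yes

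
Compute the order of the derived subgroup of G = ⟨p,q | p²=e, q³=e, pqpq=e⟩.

G' = [G, G] is generated by all commutators. The generator-pair commutators are: [p, q] = q.
The subgroup they normally generate is {e, q, q²}, of order 3.
Check: |G/G'| = 6/3 = 2 is the order of the abelianisation.

Answer: 3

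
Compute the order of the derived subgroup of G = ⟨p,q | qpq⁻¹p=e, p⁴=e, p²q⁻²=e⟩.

G' = [G, G] is generated by all commutators. The generator-pair commutators are: [p, q] = p².
The subgroup they normally generate is {e, p²}, of order 2.
Check: |G/G'| = 8/2 = 4 is the order of the abelianisation.

Answer: 2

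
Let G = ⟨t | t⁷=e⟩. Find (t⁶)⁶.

Compute successive powers of (t⁶), reducing at each step:
  (t⁶)²: (t⁶) · t⁶ = t⁵
  (t⁶)³: (t⁵) · t⁶ = t⁴
  (t⁶)⁴: (t⁴) · t⁶ = t³
  (t⁶)⁵: (t³) · t⁶ = t²
  (t⁶)⁶: (t²) · t⁶ = t

Answer: t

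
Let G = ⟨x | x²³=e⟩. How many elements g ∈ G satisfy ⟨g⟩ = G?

G is cyclic of order 23. An element generates G iff its order is 23, and a cyclic group of order 23 has exactly φ(23) = 22 such elements.

Answer: 22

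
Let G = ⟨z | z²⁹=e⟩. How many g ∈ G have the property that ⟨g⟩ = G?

G is cyclic of order 29. An element generates G iff its order is 29, and a cyclic group of order 29 has exactly φ(29) = 28 such elements.

Answer: 28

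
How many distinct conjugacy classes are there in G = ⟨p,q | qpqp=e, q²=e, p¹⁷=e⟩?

The conjugacy classes (representative and size) are:
  [e] (size 1), [p¹⁶] (size 2), [p²] (size 2), [p³] (size 2), [p¹³] (size 2), [p¹²] (size 2), [p⁶] (size 2), [p¹⁰] (size 2), [p⁹] (size 2), [p⁷q] (size 17).
Class equation: 1 + 2 + 2 + 2 + 2 + 2 + 2 + 2 + 2 + 17 = 34 = |G|. So G has 10 conjugacy classes.

Answer: 10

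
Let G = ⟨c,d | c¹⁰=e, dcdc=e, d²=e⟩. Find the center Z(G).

An element z ∈ Z(G) iff z commutes with every generator.
For example c⁵ is central: (c⁵)·c = c⁶ = c·(c⁵); (c⁵)·d = c⁵d = d·(c⁵).
Whereas c ∉ Z(G) since c·d = cd ≠ c⁹d = d·c.
Checking each of the 20 elements this way gives Z(G) = {e, c⁵}, of order 2.

Answer: {e, c⁵}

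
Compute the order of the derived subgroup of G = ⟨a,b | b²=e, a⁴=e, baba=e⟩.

G' = [G, G] is generated by all commutators. The generator-pair commutators are: [a, b] = a².
The subgroup they normally generate is {e, a²}, of order 2.
Check: |G/G'| = 8/2 = 4 is the order of the abelianisation.

Answer: 2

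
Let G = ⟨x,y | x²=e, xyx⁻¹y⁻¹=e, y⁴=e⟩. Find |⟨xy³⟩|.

|⟨xy³⟩| equals the order of xy³. Compute successive powers until reaching e:
  (xy³)¹ = xy³, (xy³)² = y², (xy³)³ = xy, (xy³)⁴ = e.
The smallest positive k with (xy³)ᵏ = e is 4, so |⟨xy³⟩| = 4.

Answer: 4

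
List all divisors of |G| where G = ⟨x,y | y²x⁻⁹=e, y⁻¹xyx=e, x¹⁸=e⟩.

|G| = 36 = 2² · 3². By Lagrange's theorem the order of any subgroup divides 36; the divisors of 36 are 1, 2, 3, 4, 6, 9, 12, 18, 36.

Answer: 1, 2, 3, 4, 6, 9, 12, 18, 36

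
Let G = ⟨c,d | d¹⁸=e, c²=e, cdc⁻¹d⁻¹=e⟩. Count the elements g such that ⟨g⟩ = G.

⟨g⟩ = G would require ord(g) = |G| = 36, but the maximum element order in G is 18 < 36. So G is not cyclic and no single element generates it: the count is 0.

Answer: 0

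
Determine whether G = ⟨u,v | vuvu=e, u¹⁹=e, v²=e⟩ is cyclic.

Every cyclic group is abelian. But u·v = uv while v·u = u¹⁸v, so u·v ≠ v·u and G is not abelian. Hence G is not cyclic.

Answer: No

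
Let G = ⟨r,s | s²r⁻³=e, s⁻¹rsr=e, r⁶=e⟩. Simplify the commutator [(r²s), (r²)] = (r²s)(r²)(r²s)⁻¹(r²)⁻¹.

[(r²s), (r²)] = (r²s)·(r²)·(r²s)⁻¹·(r²)⁻¹.
  (r²s) · (r²) = s
  s · (r²s⁻¹) = r⁴
  (r⁴) · (r⁴) = r²

Answer: r²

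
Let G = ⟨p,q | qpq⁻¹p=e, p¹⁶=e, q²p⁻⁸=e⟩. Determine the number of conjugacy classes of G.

The conjugacy classes (representative and size) are:
  [e] (size 1), [p] (size 2), [p¹⁴] (size 2), [p¹³] (size 2), [p¹²] (size 2), [p⁵] (size 2), [p¹⁰] (size 2), [p⁷] (size 2), [p⁸] (size 1), [q⁻¹] (size 8), [p⁷q⁻¹] (size 8).
Class equation: 1 + 2 + 2 + 2 + 2 + 2 + 2 + 2 + 1 + 8 + 8 = 32 = |G|. So G has 11 conjugacy classes.

Answer: 11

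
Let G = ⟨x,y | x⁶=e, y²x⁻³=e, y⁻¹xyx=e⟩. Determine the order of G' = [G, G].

G' = [G, G] is generated by all commutators. The generator-pair commutators are: [x, y] = x².
The subgroup they normally generate is {e, x², x⁴}, of order 3.
Check: |G/G'| = 12/3 = 4 is the order of the abelianisation.

Answer: 3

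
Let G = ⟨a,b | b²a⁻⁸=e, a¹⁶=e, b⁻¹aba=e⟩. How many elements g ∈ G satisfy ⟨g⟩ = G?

⟨g⟩ = G would require ord(g) = |G| = 32, but the maximum element order in G is 16 < 32. So G is not cyclic and no single element generates it: the count is 0.

Answer: 0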